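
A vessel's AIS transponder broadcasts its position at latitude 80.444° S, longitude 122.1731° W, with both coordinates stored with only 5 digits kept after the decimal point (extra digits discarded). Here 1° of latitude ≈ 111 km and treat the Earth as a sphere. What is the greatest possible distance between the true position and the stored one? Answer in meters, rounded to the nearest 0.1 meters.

Truncating at 5 decimal places can drop up to a full unit in the last place, so each coordinate may be off by as much as 1e-05°.
North–south component: 1e-05° × 111000 = 1.11 m.
E–W at 80.444°: 1e-05° × 111000 × cos 80.444° = 1e-05 × 111000 × 0.1660 ≈ 0.184273 m.
Worst case both components are at the extreme and orthogonal: √(1.11² + 0.184273²) ≈ 1.12519 m.

1.1 meters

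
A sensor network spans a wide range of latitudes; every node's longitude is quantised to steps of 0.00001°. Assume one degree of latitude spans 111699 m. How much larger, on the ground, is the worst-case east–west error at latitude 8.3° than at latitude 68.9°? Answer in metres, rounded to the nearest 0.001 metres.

0.352 metres

With a 0.00001° grid the true value lies within half a step, ±0.00001°/2 = ±5e-06°, of the stored one.
Error at 8.3° = 5e-06° × 111699 × cos 8.3° ≈ 0.5585 × 0.9895 = 0.55265 m.
At 68.9°: 5e-06° × 111699 × cos 68.9° = 5e-06 × 111699 × 0.3600 ≈ 0.20106 m.
So the lower-latitude error exceeds the higher by 0.55265 − 0.20106 = 0.35159 m.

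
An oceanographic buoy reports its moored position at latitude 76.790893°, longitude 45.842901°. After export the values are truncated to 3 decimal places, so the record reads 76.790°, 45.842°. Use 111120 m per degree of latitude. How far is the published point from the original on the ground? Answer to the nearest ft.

Δlat = 76.790893 − 76.790 = +0.000893°; Δlon = 45.842901 − 45.842 = +0.000901°.
N–S: 0.000893° × 111120 m/° = 99.2302 m.
East–west at this latitude: 0.000901° × 111120 × cos 76.79° ≈ 0.000901 × 25393.2 = 22.8793 m.
Hypotenuse of the two orthogonal shifts: √(99.2302² + 22.8793²) = 101.834 m.
In feet: 101.834 m ÷ 0.3048 ≈ 334.1 ft.

334 ft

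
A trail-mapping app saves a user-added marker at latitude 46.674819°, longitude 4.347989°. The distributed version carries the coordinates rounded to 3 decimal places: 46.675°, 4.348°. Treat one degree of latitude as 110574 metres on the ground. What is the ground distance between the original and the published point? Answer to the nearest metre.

The latitude changed by -0.000181° and the longitude by -0.000011°.
N–S: -0.000181° × 110574 m/° = -20.0139 m.
East–west at this latitude: -0.000011° × 110574 × cos 46.675° ≈ -0.000011 × 75868.8 = -0.834557 m.
Combined displacement = (20.0139² + 0.834557²)^½ ≈ 20.0313 m.

20 metres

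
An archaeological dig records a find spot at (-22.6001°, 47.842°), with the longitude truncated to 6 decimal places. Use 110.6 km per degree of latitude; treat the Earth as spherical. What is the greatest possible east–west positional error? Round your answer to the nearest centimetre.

10 centimetres

Truncating at 6 decimal places can drop up to a full unit in the last place, so the longitude may be off by as much as 1e-06°.
Parallels shrink by cos φ, so at 22.6001° a degree of longitude is 110600 × 0.9232 ≈ 102107 m.
So at most 1e-06° × 102107 ≈ 0.102107 m east–west.
That is 0.102107 m = 10.211 cm.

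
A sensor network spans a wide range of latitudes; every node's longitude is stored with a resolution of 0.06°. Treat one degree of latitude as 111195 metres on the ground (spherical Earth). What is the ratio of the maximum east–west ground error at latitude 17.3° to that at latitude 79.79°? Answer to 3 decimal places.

With a 0.06° grid the true value lies within half a step, ±0.06°/2 = ±0.03°, of the stored one.
Error at 17.3° = 0.03° × 111195 × cos 17.3° ≈ 3335.8 × 0.9548 = 3184.9 m.
At 79.79°: 0.03° × 111195 × cos 79.79° = 0.03 × 111195 × 0.1773 ≈ 591.3 m.
Ratio: 3184.9 / 591.3 = cos 17.3° / cos 79.79° ≈ 5.3863.

5.386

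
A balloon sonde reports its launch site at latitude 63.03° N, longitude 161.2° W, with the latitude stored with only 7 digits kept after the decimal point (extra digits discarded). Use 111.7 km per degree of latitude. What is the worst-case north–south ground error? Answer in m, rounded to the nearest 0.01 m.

Truncating at 7 decimal places can drop up to a full unit in the last place, so the latitude may be off by as much as 1e-07°.
Along the meridian that is 1e-07° × 111700 m/° = 0.01117 m.

0.01 m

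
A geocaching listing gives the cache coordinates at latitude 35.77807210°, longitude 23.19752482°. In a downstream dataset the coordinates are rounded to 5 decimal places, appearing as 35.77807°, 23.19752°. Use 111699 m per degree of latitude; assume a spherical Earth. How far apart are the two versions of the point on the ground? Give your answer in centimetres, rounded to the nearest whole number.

50 centimetres

Δlat = 35.77807210 − 35.77807 = +0.00000210°; Δlon = 23.19752482 − 23.19752 = +0.00000482°.
North–south shift: 0.00000210 × 111699 = 0.234568 m.
E–W at 35.7781°: 0.00000482° × 111699 × cos 35.7781° = 0.00000482 × 111699 × 0.8113 ≈ 0.436788 m.
Combined displacement = (0.234568² + 0.436788²)^½ ≈ 0.495789 m.
That is 0.495789 m = 49.579 cm.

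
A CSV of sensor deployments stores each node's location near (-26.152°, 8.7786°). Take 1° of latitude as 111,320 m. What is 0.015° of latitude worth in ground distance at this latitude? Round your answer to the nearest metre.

0.015° × 111320 m/° = 1669.8 m.

1670 metres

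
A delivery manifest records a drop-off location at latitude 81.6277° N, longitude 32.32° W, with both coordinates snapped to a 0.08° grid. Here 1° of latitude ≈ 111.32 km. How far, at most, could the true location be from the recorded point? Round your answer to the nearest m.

With a 0.08° grid the true value lies within half a step, ±0.08°/2 = ±0.04°, of the stored one.
N–S: 0.04° × 111320 m/° = 4452.8 m.
Longitude error → 0.04 × 111320 × cos 81.6277° = 0.04 × 111320 × 0.1456 ≈ 648.349 m.
Worst case both components are at the extreme and orthogonal: √(4452.8² + 648.349²) ≈ 4499.75 m.

4500 m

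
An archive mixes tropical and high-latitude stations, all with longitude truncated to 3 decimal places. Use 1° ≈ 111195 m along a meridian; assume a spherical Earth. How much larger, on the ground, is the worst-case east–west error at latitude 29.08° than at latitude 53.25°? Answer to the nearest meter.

Truncating at 3 decimal places can drop up to a full unit in the last place, so the longitude may be off by as much as 0.001°.
At 29.08°: 0.001° × 111195 × cos 29.08° = 0.001 × 111195 × 0.8739 ≈ 97.178 m.
At 53.25°: 0.001° × 111195 × cos 53.25° = 0.001 × 111195 × 0.5983 ≈ 66.531 m.
Difference: 97.178 − 66.531 = 30.647 m.

31 meters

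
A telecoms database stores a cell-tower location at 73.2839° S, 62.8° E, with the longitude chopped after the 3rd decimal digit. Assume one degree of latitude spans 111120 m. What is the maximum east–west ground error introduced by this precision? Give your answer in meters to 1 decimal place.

32.0 meters

Truncating at 3 decimal places can drop up to a full unit in the last place, so the longitude may be off by as much as 0.001°.
At latitude 73.2839° a degree of longitude spans 111120 m × cos 73.2839° = 111120 × 0.2876 ≈ 31961.4 m.
So at most 0.001° × 31961.4 ≈ 31.9614 m east–west.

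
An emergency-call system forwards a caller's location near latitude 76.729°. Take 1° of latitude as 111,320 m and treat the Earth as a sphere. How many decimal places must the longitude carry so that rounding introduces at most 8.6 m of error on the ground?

At 76.729° one degree of longitude covers 111320 × cos 76.729° ≈ 111320 × 0.2296 ≈ 25554.3 m.
Rounding to N decimal places gives at most 0.5 × 10⁻ᴺ degrees of error, i.e. 0.5 × 10⁻ᴺ × 25554.3 m.
Need 0.5 × 25554.3 × 10⁻ᴺ ≤ 8.6 → 10⁻ᴺ ≤ 6.731e-04, so N ≥ 3.17.
N = 3 would give 12.8 m (too coarse); N = 4 gives 1.28 m ≤ 8.6 m.

4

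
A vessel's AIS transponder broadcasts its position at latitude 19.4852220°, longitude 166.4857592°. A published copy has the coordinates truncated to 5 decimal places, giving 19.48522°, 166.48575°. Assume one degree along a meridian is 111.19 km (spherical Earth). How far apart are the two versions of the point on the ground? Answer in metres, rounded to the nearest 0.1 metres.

The latitude changed by +0.0000020° and the longitude by +0.0000092°.
N–S: 0.0000020° × 111190 m/° = 0.22238 m.
East–west at this latitude: 0.0000092° × 111190 × cos 19.4852° ≈ 0.0000092 × 104822 = 0.964361 m.
Distance: √(0.22238² + 0.964361²) ≈ 0.989669 m.

1.0 metres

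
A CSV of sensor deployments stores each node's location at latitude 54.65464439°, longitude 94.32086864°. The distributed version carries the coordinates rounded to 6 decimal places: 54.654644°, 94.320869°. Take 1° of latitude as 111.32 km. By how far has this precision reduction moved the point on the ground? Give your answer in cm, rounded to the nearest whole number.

5 cm

The latitude changed by +0.00000039° and the longitude by -0.00000036°.
North–south shift: 0.00000039 × 111320 = 0.0434148 m.
East–west at this latitude: -0.00000036° × 111320 × cos 54.6546° ≈ -0.00000036 × 64399 = -0.0231836 m.
Distance: √(0.0434148² + 0.0231836²) ≈ 0.0492171 m.
That is 0.0492171 m = 4.9217 cm.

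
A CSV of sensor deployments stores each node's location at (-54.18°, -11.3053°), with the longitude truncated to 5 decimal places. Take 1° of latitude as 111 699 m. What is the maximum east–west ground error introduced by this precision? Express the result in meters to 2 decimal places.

Truncating at 5 decimal places can drop up to a full unit in the last place, so the longitude may be off by as much as 1e-05°.
At latitude 54.18° a degree of longitude spans 111699 m × cos 54.18° = 111699 × 0.5852 ≈ 65370.8 m.
East–west error: 1e-05° × 65370.8 m/° ≈ 0.653708 m.

0.65 meters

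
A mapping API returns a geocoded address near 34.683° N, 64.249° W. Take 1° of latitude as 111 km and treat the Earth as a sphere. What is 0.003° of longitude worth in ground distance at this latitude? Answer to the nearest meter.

274 meters

0.003° of longitude at 34.683° is 0.003 × 111000 × cos 34.683° ≈ 0.003 × 91276.7 = 273.83 m.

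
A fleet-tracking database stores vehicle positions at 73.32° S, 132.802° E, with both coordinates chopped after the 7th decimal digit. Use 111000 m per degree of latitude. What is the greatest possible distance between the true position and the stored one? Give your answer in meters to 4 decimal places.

0.0115 meters

Truncating at 7 decimal places can drop up to a full unit in the last place, so each coordinate may be off by as much as 1e-07°.
North–south component: 1e-07° × 111000 = 0.0111 m.
East–west component at 73.32°: 1e-07° × 111000 × cos 73.32° ≈ 1e-07 × 31859.9 ≈ 0.00318599 m.
Worst case both components are at the extreme and orthogonal: √(0.0111² + 0.00318599²) ≈ 0.0115482 m.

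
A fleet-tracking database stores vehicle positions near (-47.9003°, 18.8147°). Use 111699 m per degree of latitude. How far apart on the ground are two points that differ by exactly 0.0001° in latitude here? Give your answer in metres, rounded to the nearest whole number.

11 metres

Along a meridian 0.0001° is 0.0001 × 111699 = 11.1699 m.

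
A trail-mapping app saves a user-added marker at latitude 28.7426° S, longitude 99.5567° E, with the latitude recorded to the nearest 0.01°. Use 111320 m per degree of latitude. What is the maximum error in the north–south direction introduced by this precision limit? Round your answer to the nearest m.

557 m

Rounding to 2 decimal places leaves the latitude within ±0.005° of the true value.
North–south distance: 0.005° × 111320 m/° = 556.6 m.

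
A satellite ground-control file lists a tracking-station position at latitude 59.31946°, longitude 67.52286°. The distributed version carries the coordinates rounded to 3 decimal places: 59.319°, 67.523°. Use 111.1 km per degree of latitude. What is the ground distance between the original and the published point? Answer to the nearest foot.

The latitude changed by +0.00046° and the longitude by -0.00014°.
North–south shift: 0.00046 × 111100 = 51.106 m.
East–west at this latitude: -0.00014° × 111100 × cos 59.319° ≈ -0.00014 × 56689.6 = -7.93655 m.
Hypotenuse of the two orthogonal shifts: √(51.106² + 7.93655²) = 51.7186 m.
In feet: 51.7186 m ÷ 0.3048 ≈ 169.68 ft.

170 feet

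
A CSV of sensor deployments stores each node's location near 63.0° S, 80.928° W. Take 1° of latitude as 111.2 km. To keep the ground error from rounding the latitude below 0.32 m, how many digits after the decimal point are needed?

One degree of latitude covers 111200 m.
Rounding to N decimal places gives at most 0.5 × 10⁻ᴺ degrees of error, i.e. 0.5 × 10⁻ᴺ × 111200 m.
Setting 55600 × 10⁻ᴺ ≤ 0.32 gives 10ᴺ ≥ 1.738e+05, i.e. N ≥ 5.24.
At 5 places the error can reach 0.556 m, but 6 places keeps it to 0.0556 m.

6 decimal places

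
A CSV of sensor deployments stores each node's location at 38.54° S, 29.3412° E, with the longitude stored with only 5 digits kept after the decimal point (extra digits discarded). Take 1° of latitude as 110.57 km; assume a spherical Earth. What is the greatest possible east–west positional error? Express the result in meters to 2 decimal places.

0.86 meters

Truncating at 5 decimal places can drop up to a full unit in the last place, so the longitude may be off by as much as 1e-05°.
One degree of longitude at 38.54° is 110570 × cos 38.54° ≈ 110570 × 0.7822 = 86484.9 m.
So at most 1e-05° × 86484.9 ≈ 0.864849 m east–west.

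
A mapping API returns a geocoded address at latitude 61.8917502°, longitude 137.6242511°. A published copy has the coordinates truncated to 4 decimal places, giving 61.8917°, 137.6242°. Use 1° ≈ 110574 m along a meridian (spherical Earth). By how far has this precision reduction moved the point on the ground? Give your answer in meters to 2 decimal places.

The latitude changed by +0.0000502° and the longitude by +0.0000511°.
N–S: 0.0000502° × 110574 m/° = 5.55081 m.
East–west at this latitude: 0.0000511° × 110574 × cos 61.8917° ≈ 0.0000511 × 52095.8 = 2.6621 m.
Combined displacement = (5.55081² + 2.6621²)^½ ≈ 6.15616 m.

6.16 meters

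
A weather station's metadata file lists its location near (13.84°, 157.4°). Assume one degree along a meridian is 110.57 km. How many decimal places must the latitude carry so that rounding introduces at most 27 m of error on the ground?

One degree of latitude covers 110570 m.
Rounding to N decimal places gives at most 0.5 × 10⁻ᴺ degrees of error, i.e. 0.5 × 10⁻ᴺ × 110570 m.
Setting 55285 × 10⁻ᴺ ≤ 27 gives 10ᴺ ≥ 2048, i.e. N ≥ 3.31.
So 4 decimal places suffice (5.53 m); 3 would allow up to 55.3 m.

4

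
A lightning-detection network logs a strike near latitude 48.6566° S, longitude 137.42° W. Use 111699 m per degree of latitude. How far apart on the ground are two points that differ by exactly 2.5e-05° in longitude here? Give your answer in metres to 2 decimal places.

One degree of longitude here spans 111699 × cos 48.6566° = 111699 × 0.6606 ≈ 73785.1 m; 2.5e-05° of that is 1.84463 m.

1.84 metres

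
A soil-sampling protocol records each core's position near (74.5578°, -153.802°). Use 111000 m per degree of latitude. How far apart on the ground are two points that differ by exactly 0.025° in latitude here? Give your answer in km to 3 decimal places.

Along a meridian 0.025° is 0.025 × 111000 = 2775 m.
That is 2775 m = 2.775 km.

2.775 km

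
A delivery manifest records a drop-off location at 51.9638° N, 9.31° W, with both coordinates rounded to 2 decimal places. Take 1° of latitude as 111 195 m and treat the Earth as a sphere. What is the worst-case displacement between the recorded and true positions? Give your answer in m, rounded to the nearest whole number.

653 m

Rounding to 2 decimal places leaves each coordinate within ±0.005° of the true value.
Latitude error → 0.005 × 111195 = 555.975 m along the meridian.
Longitude error → 0.005 × 111195 × cos 51.9638° = 0.005 × 111195 × 0.6162 ≈ 342.569 m.
Combining orthogonally: (555.975² + 342.569²)^½ ≈ 653.04 m.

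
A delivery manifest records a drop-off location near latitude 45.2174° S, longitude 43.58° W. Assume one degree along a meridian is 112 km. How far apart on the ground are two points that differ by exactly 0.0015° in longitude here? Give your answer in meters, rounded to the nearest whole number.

At 45.2174° a degree of longitude is 112000 × cos 45.2174° ≈ 78894.9 m, so 0.0015° corresponds to 118.342 m.

118 meters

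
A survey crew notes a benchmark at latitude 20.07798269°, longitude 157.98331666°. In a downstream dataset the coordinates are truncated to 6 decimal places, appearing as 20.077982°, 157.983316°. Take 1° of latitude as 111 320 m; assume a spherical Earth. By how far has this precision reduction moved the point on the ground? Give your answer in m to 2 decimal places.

Δlat = 20.07798269 − 20.077982 = +0.00000069°; Δlon = 157.98331666 − 157.983316 = +0.00000066°.
N–S: 0.00000069° × 111320 m/° = 0.0768108 m.
E–W at 20.078°: 0.00000066° × 111320 × cos 20.078° = 0.00000066 × 111320 × 0.9392 ≈ 0.0690061 m.
Combined displacement = (0.0768108² + 0.0690061²)^½ ≈ 0.103256 m.

0.10 m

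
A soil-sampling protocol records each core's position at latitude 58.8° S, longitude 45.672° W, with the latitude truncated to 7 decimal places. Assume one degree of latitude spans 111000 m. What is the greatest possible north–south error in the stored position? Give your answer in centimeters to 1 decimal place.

Truncating at 7 decimal places can drop up to a full unit in the last place, so the latitude may be off by as much as 1e-07°.
So the N–S error is at most 1e-07 × 111000 = 0.0111 m.
That is 0.0111 m = 1.11 cm.

1.1 centimeters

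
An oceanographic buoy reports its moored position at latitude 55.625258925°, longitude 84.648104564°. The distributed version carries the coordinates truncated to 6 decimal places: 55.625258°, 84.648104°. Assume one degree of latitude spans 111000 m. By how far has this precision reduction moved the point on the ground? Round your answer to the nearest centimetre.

The latitude changed by +0.000000925° and the longitude by +0.000000564°.
North–south shift: 0.000000925 × 111000 = 0.102675 m.
East–west at this latitude: 0.000000564° × 111000 × cos 55.6253° ≈ 0.000000564 × 62671 = 0.0353464 m.
Hypotenuse of the two orthogonal shifts: √(0.102675² + 0.0353464²) = 0.108589 m.
That is 0.108589 m = 10.859 cm.

11 centimetres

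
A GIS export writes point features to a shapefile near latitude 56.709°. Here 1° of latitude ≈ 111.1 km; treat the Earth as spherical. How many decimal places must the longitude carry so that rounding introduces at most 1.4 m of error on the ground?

At 56.709° one degree of longitude covers 111100 × cos 56.709° ≈ 111100 × 0.5489 ≈ 60981.8 m.
Rounding to N decimal places gives at most 0.5 × 10⁻ᴺ degrees of error, i.e. 0.5 × 10⁻ᴺ × 60981.8 m.
Need 0.5 × 60981.8 × 10⁻ᴺ ≤ 1.4 → 10⁻ᴺ ≤ 4.592e-05, so N ≥ 4.34.
At 4 places the error can reach 3.05 m, but 5 places keeps it to 0.305 m.

5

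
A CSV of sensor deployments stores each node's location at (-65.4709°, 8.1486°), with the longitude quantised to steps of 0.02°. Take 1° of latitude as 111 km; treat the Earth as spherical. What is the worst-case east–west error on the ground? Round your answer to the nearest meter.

461 meters

With a 0.02° grid the true value lies within half a step, ±0.02°/2 = ±0.01°, of the stored one.
At latitude 65.4709° a degree of longitude spans 111000 m × cos 65.4709° = 111000 × 0.4152 ≈ 46082.2 m.
So at most 0.01° × 46082.2 ≈ 460.822 m east–west.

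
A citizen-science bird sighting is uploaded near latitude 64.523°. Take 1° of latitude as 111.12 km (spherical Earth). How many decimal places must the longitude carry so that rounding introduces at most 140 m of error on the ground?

At 64.523° one degree of longitude covers 111120 × cos 64.523° ≈ 111120 × 0.4301 ≈ 47798.1 m.
Rounding to N decimal places gives at most 0.5 × 10⁻ᴺ degrees of error, i.e. 0.5 × 10⁻ᴺ × 47798.1 m.
Need 0.5 × 47798.1 × 10⁻ᴺ ≤ 140 → 10⁻ᴺ ≤ 5.858e-03, so N ≥ 2.23.
So 3 decimal places suffice (23.9 m); 2 would allow up to 239 m.

3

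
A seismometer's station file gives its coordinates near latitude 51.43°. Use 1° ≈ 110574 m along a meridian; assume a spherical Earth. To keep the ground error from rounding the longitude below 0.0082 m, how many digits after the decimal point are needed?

At 51.43° one degree of longitude covers 110574 × cos 51.43° ≈ 110574 × 0.6235 ≈ 68939.6 m.
With N decimal places the half-ulp bound is 0.5·10⁻ᴺ°, or 0.5·10⁻ᴺ × 68939.6 m on the ground.
Need 0.5 × 68939.6 × 10⁻ᴺ ≤ 0.0082 → 10⁻ᴺ ≤ 2.379e-07, so N ≥ 6.62.
At 6 places the error can reach 0.0345 m, but 7 places keeps it to 0.00345 m.

7 decimal places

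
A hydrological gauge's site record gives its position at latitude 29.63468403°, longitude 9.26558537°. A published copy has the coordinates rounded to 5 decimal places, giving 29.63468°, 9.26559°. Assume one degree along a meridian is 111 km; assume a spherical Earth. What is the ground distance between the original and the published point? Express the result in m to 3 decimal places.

Δlat = 29.63468403 − 29.63468 = +0.00000403°; Δlon = 9.26558537 − 9.26559 = -0.00000463°.
North–south shift: 0.00000403 × 111000 = 0.44733 m.
East–west at this latitude: -0.00000463° × 111000 × cos 29.6347° ≈ -0.00000463 × 96480.7 = -0.446706 m.
Distance: √(0.44733² + 0.446706²) ≈ 0.632179 m.

0.632 m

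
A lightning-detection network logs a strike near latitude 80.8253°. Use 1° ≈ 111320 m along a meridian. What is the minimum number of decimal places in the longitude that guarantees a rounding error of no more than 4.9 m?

At 80.8253° one degree of longitude covers 111320 × cos 80.8253° ≈ 111320 × 0.1594 ≈ 17749.4 m.
Rounding to N decimal places gives at most 0.5 × 10⁻ᴺ degrees of error, i.e. 0.5 × 10⁻ᴺ × 17749.4 m.
Need 0.5 × 17749.4 × 10⁻ᴺ ≤ 4.9 → 10⁻ᴺ ≤ 5.521e-04, so N ≥ 3.26.
So 4 decimal places suffice (0.887 m); 3 would allow up to 8.87 m.

4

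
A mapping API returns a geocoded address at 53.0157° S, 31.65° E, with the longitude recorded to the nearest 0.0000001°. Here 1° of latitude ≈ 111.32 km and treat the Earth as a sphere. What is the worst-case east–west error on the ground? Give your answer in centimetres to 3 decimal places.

0.335 centimetres

Rounding to 7 decimal places leaves the longitude within ±5e-08° of the true value.
One degree of longitude at 53.0157° is 111320 × cos 53.0157° ≈ 111320 × 0.6016 = 66969.7 m.
East–west error: 5e-08° × 66969.7 m/° ≈ 0.00334848 m.
That is 0.00334848 m = 0.33485 cm.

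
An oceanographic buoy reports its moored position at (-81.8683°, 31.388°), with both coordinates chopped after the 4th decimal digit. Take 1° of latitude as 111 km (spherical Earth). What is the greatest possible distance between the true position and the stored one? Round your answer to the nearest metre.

Truncating at 4 decimal places can drop up to a full unit in the last place, so each coordinate may be off by as much as 0.0001°.
N–S: 0.0001° × 111000 m/° = 11.1 m.
Longitude error → 0.0001 × 111000 × cos 81.8683° = 0.0001 × 111000 × 0.1414 ≈ 1.57008 m.
Combining orthogonally: (11.1² + 1.57008²)^½ ≈ 11.2105 m.

11 metres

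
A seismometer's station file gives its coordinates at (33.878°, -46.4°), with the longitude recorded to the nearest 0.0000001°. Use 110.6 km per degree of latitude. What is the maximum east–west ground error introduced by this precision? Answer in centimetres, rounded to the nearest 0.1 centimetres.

Rounding to 7 decimal places leaves the longitude within ±5e-08° of the true value.
Parallels shrink by cos φ, so at 33.878° a degree of longitude is 110600 × 0.8302 ≈ 91823 m.
So at most 5e-08° × 91823 ≈ 0.00459115 m east–west.
That is 0.00459115 m = 0.45912 cm.

0.5 centimetres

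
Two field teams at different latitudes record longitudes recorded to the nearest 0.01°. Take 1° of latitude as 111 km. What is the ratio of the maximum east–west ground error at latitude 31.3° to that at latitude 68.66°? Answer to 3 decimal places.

Rounding to 2 decimal places leaves the longitude within ±0.005° of the true value.
At 31.3°: 0.005° × 111000 × cos 31.3° = 0.005 × 111000 × 0.8545 ≈ 474.22 m.
At 68.66°: 0.005° × 111000 × cos 68.66° = 0.005 × 111000 × 0.3639 ≈ 201.97 m.
The ratio reduces to cos 31.3° / cos 68.66° = 0.8545/0.3639 ≈ 2.3480.

2.348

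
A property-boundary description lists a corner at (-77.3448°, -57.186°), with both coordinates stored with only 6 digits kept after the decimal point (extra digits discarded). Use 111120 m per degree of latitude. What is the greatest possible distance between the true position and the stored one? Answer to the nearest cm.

Truncating at 6 decimal places can drop up to a full unit in the last place, so each coordinate may be off by as much as 1e-06°.
North–south component: 1e-06° × 111120 = 0.11112 m.
East–west component at 77.3448°: 1e-06° × 111120 × cos 77.3448° ≈ 1e-06 × 24344.5 ≈ 0.0243445 m.
Combining orthogonally: (0.11112² + 0.0243445²)^½ ≈ 0.113755 m.
That is 0.113755 m = 11.376 cm.

11 cm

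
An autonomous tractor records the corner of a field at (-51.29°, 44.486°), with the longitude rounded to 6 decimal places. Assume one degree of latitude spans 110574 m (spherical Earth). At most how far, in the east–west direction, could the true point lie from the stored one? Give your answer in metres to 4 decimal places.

0.0346 metres

Rounding to 6 decimal places leaves the longitude within ±5e-07° of the true value.
Parallels shrink by cos φ, so at 51.29° a degree of longitude is 110574 × 0.6254 ≈ 69150.6 m.
So at most 5e-07° × 69150.6 ≈ 0.0345753 m east–west.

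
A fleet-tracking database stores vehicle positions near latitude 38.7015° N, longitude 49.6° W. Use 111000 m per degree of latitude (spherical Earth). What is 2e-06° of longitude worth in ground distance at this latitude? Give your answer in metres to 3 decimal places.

One degree of longitude here spans 111000 × cos 38.7015° = 111000 × 0.7804 ≈ 86626 m; 2e-06° of that is 0.173252 m.

0.173 metres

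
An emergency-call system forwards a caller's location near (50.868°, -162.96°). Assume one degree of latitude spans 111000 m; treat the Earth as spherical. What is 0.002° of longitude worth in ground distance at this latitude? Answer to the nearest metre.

140 metres

0.002° of longitude at 50.868° is 0.002 × 111000 × cos 50.868° ≈ 0.002 × 70053.1 = 140.106 m.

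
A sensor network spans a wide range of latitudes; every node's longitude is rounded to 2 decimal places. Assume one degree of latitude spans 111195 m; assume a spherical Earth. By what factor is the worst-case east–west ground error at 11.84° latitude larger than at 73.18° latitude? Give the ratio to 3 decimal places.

Rounding to 2 decimal places leaves the longitude within ±0.005° of the true value.
Error at 11.84° = 0.005° × 111195 × cos 11.84° ≈ 555.98 × 0.9787 = 544.15 m.
Error at 73.18° = 0.005° × 111195 × cos 73.18° ≈ 555.98 × 0.2894 = 160.88 m.
Ratio: 544.15 / 160.88 = cos 11.84° / cos 73.18° ≈ 3.3823.

3.382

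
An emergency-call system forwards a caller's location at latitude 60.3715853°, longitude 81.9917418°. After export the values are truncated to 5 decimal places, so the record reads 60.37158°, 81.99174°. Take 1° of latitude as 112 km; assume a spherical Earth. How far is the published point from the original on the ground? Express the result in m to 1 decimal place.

0.6 m

The latitude changed by +0.0000053° and the longitude by +0.0000018°.
North–south shift: 0.0000053 × 112000 = 0.5936 m.
East–west at this latitude: 0.0000018° × 112000 × cos 60.3716° ≈ 0.0000018 × 55369.8 = 0.0996656 m.
Combined displacement = (0.5936² + 0.0996656²)^½ ≈ 0.601909 m.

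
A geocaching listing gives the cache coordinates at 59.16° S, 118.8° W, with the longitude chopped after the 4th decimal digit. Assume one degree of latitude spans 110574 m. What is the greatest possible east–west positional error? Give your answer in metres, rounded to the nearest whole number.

Truncating at 4 decimal places can drop up to a full unit in the last place, so the longitude may be off by as much as 0.0001°.
Parallels shrink by cos φ, so at 59.16° a degree of longitude is 110574 × 0.5126 ≈ 56684.9 m.
So at most 0.0001° × 56684.9 ≈ 5.66849 m east–west.

6 metres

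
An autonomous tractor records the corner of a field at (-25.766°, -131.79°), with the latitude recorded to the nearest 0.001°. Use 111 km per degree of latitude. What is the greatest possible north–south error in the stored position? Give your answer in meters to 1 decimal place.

Rounding to 3 decimal places leaves the latitude within ±0.0005° of the true value.
Along the meridian that is 0.0005° × 111000 m/° = 55.5 m.

55.5 meters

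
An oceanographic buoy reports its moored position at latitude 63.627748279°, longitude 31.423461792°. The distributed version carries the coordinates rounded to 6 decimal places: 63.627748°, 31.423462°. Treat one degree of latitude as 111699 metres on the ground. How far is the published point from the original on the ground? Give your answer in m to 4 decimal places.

The latitude changed by +0.000000279° and the longitude by -0.000000208°.
North–south shift: 0.000000279 × 111699 = 0.031164 m.
East–west at this latitude: -0.000000208° × 111699 × cos 63.6277° ≈ -0.000000208 × 49616.8 = -0.0103203 m.
Hypotenuse of the two orthogonal shifts: √(0.031164² + 0.0103203²) = 0.0328284 m.

0.0328 m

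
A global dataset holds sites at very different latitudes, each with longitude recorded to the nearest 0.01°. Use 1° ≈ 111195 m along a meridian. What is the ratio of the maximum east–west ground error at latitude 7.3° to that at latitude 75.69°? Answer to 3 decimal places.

Rounding to 2 decimal places leaves the longitude within ±0.005° of the true value.
Error at 7.3° = 0.005° × 111195 × cos 7.3° ≈ 555.98 × 0.9919 = 551.47 m.
Error at 75.69° = 0.005° × 111195 × cos 75.69° ≈ 555.98 × 0.2472 = 137.42 m.
Ratio: 551.47 / 137.42 = cos 7.3° / cos 75.69° ≈ 4.0130.

4.013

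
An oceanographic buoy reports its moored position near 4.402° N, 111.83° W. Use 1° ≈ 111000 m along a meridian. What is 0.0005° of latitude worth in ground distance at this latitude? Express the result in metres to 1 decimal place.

55.5 metres

Along a meridian 0.0005° is 0.0005 × 111000 = 55.5 m.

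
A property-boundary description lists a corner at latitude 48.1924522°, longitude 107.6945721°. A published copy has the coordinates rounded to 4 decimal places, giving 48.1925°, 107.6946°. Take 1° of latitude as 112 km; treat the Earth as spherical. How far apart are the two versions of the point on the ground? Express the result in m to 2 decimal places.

5.74 m

The latitude changed by -0.0000478° and the longitude by -0.0000279°.
North–south shift: -0.0000478 × 112000 = -5.3536 m.
East–west at this latitude: -0.0000279° × 112000 × cos 48.1925° ≈ -0.0000279 × 74662.6 = -2.08309 m.
Distance: √(5.3536² + 2.08309²) ≈ 5.74459 m.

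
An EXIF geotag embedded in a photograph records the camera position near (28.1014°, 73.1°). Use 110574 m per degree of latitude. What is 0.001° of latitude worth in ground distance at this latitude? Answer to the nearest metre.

111 metres

0.001° × 110574 m/° = 110.574 m.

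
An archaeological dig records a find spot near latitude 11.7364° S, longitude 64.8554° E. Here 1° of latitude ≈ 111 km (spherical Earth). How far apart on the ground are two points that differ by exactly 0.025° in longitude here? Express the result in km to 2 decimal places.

2.72 km

One degree of longitude here spans 111000 × cos 11.7364° = 111000 × 0.9791 ≈ 108679 m; 0.025° of that is 2716.99 m.
That is 2716.99 m = 2.717 km.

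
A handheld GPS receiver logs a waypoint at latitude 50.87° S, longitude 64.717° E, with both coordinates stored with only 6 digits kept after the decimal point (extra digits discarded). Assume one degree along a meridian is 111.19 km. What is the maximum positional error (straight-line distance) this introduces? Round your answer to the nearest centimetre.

Truncating at 6 decimal places can drop up to a full unit in the last place, so each coordinate may be off by as much as 1e-06°.
Latitude error → 1e-06 × 111190 = 0.11119 m along the meridian.
E–W at 50.87°: 1e-06° × 111190 × cos 50.87° = 1e-06 × 111190 × 0.6311 ≈ 0.07017 m.
Worst case both components are at the extreme and orthogonal: √(0.11119² + 0.07017²) ≈ 0.13148 m.
That is 0.13148 m = 13.148 cm.

13 centimetres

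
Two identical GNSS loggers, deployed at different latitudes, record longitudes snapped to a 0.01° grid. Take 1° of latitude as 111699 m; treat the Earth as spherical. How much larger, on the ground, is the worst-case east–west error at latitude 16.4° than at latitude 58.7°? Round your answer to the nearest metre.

246 metres

With a 0.01° grid the true value lies within half a step, ±0.01°/2 = ±0.005°, of the stored one.
Error at 16.4° = 0.005° × 111699 × cos 16.4° ≈ 558.5 × 0.9593 = 535.77 m.
Error at 58.7° = 0.005° × 111699 × cos 58.7° ≈ 558.5 × 0.5195 = 290.15 m.
Difference: 535.77 − 290.15 = 245.62 m.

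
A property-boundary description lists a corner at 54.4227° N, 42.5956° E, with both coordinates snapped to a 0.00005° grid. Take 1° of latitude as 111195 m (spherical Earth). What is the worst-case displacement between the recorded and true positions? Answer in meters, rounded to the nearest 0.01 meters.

3.22 meters

With a 0.00005° grid the true value lies within half a step, ±0.00005°/2 = ±2.5e-05°, of the stored one.
Latitude error → 2.5e-05 × 111195 = 2.77988 m along the meridian.
East–west component at 54.4227°: 2.5e-05° × 111195 × cos 54.4227° ≈ 2.5e-05 × 64693.3 ≈ 1.61733 m.
Combining orthogonally: (2.77988² + 1.61733²)^½ ≈ 3.21613 m.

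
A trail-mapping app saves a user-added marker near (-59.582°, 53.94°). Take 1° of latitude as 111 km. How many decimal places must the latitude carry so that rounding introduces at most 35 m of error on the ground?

4

One degree of latitude covers 111000 m.
With N decimal places the half-ulp bound is 0.5·10⁻ᴺ°, or 0.5·10⁻ᴺ × 111000 m on the ground.
Need 0.5 × 111000 × 10⁻ᴺ ≤ 35 → 10⁻ᴺ ≤ 6.306e-04, so N ≥ 3.20.
So 4 decimal places suffice (5.55 m); 3 would allow up to 55.5 m.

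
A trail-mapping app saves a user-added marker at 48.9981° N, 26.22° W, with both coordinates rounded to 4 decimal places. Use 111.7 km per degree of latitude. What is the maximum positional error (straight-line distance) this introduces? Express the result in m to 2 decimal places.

Rounding to 4 decimal places leaves each coordinate within ±5e-05° of the true value.
Latitude error → 5e-05 × 111700 = 5.585 m along the meridian.
Longitude error → 5e-05 × 111700 × cos 48.9981° = 5e-05 × 111700 × 0.6561 ≈ 3.66423 m.
The two errors are perpendicular, so the maximum displacement is √(5.585² + 3.66423²) ≈ 6.67973 m.

6.68 m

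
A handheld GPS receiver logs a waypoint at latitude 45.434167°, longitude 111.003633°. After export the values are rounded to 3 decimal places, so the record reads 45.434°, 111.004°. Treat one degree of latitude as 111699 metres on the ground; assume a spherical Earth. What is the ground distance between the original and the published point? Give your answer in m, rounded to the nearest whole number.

34 m

Δlat = 45.434167 − 45.434 = +0.000167°; Δlon = 111.003633 − 111.004 = -0.000367°.
North–south shift: 0.000167 × 111699 = 18.6537 m.
East–west at this latitude: -0.000367° × 111699 × cos 45.434° ≈ -0.000367 × 78382.6 = -28.7664 m.
Distance: √(18.6537² + 28.7664²) ≈ 34.2851 m.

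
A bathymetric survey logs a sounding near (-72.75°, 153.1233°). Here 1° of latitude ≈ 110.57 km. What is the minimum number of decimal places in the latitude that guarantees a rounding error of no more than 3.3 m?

One degree of latitude covers 110570 m.
Rounding to N decimal places gives at most 0.5 × 10⁻ᴺ degrees of error, i.e. 0.5 × 10⁻ᴺ × 110570 m.
Need 0.5 × 110570 × 10⁻ᴺ ≤ 3.3 → 10⁻ᴺ ≤ 5.969e-05, so N ≥ 4.22.
So 5 decimal places suffice (0.553 m); 4 would allow up to 5.53 m.

5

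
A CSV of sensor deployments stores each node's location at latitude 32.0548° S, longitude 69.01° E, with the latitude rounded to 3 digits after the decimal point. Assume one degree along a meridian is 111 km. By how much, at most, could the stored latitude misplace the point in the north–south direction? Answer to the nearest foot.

Rounding to 3 decimal places leaves the latitude within ±0.0005° of the true value.
Along the meridian that is 0.0005° × 111000 m/° = 55.5 m.
Converting: 55.5 m × 3.2808 ft/m ≈ 182.09 ft.

182 feet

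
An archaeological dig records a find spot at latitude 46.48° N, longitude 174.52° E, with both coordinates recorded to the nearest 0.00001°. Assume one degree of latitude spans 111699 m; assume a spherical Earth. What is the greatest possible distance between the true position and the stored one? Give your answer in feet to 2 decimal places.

2.22 feet

Rounding to 5 decimal places leaves each coordinate within ±5e-06° of the true value.
North–south component: 5e-06° × 111699 = 0.558495 m.
E–W at 46.48°: 5e-06° × 111699 × cos 46.48° = 5e-06 × 111699 × 0.6886 ≈ 0.384584 m.
Combining orthogonally: (0.558495² + 0.384584²)^½ ≈ 0.678101 m.
Converting: 0.678101 m × 3.2808 ft/m ≈ 2.2247 ft.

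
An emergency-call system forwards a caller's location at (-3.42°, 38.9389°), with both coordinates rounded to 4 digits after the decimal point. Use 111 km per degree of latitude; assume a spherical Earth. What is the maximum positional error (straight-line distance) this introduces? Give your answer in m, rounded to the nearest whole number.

Rounding to 4 decimal places leaves each coordinate within ±5e-05° of the true value.
North–south component: 5e-05° × 111000 = 5.55 m.
Longitude error → 5e-05 × 111000 × cos 3.42° = 5e-05 × 111000 × 0.9982 ≈ 5.54012 m.
The two errors are perpendicular, so the maximum displacement is √(5.55² + 5.54012²) ≈ 7.8419 m.

8 m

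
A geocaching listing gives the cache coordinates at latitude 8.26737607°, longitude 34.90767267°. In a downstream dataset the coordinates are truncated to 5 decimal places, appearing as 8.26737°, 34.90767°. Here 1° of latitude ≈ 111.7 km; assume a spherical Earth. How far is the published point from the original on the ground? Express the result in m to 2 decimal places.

0.74 m

Δlat = 8.26737607 − 8.26737 = +0.00000607°; Δlon = 34.90767267 − 34.90767 = +0.00000267°.
North–south shift: 0.00000607 × 111700 = 0.678019 m.
E–W at 8.26737°: 0.00000267° × 111700 × cos 8.26737° = 0.00000267 × 111700 × 0.9896 ≈ 0.29514 m.
Distance: √(0.678019² + 0.29514²) ≈ 0.739471 m.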